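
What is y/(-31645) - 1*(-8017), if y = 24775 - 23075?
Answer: 50739253/6329 ≈ 8016.9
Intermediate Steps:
y = 1700
y/(-31645) - 1*(-8017) = 1700/(-31645) - 1*(-8017) = 1700*(-1/31645) + 8017 = -340/6329 + 8017 = 50739253/6329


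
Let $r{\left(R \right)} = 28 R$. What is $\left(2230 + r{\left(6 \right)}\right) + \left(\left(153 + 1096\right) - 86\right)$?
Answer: $3561$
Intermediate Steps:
$\left(2230 + r{\left(6 \right)}\right) + \left(\left(153 + 1096\right) - 86\right) = \left(2230 + 28 \cdot 6\right) + \left(\left(153 + 1096\right) - 86\right) = \left(2230 + 168\right) + \left(1249 - 86\right) = 2398 + 1163 = 3561$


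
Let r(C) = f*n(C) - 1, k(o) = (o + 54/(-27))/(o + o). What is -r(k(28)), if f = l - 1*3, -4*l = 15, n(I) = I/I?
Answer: 31/4 ≈ 7.7500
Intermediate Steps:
n(I) = 1
l = -15/4 (l = -1/4*15 = -15/4 ≈ -3.7500)
f = -27/4 (f = -15/4 - 1*3 = -15/4 - 3 = -27/4 ≈ -6.7500)
k(o) = (-2 + o)/(2*o) (k(o) = (o + 54*(-1/27))/((2*o)) = (o - 2)*(1/(2*o)) = (-2 + o)*(1/(2*o)) = (-2 + o)/(2*o))
r(C) = -31/4 (r(C) = -27/4*1 - 1 = -27/4 - 1 = -31/4)
-r(k(28)) = -1*(-31/4) = 31/4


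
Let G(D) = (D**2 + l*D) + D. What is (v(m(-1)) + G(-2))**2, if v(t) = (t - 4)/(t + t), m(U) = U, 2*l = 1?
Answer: 49/4 ≈ 12.250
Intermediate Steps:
l = 1/2 (l = (1/2)*1 = 1/2 ≈ 0.50000)
v(t) = (-4 + t)/(2*t) (v(t) = (-4 + t)/((2*t)) = (-4 + t)*(1/(2*t)) = (-4 + t)/(2*t))
G(D) = D**2 + 3*D/2 (G(D) = (D**2 + D/2) + D = D**2 + 3*D/2)
(v(m(-1)) + G(-2))**2 = ((1/2)*(-4 - 1)/(-1) + (1/2)*(-2)*(3 + 2*(-2)))**2 = ((1/2)*(-1)*(-5) + (1/2)*(-2)*(3 - 4))**2 = (5/2 + (1/2)*(-2)*(-1))**2 = (5/2 + 1)**2 = (7/2)**2 = 49/4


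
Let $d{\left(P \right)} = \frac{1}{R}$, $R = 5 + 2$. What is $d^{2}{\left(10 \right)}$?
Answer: $\frac{1}{49} \approx 0.020408$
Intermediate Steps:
$R = 7$
$d{\left(P \right)} = \frac{1}{7}$
$d^{2}{\left(10 \right)} = \left(\frac{1}{7}\right)^{2} = \frac{1}{49}$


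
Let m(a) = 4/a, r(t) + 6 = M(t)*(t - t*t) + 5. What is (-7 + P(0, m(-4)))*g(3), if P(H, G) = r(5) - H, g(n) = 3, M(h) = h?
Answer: -324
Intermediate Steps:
r(t) = -1 + t*(t - t**2) (r(t) = -6 + (t*(t - t*t) + 5) = -6 + (t*(t - t**2) + 5) = -6 + (5 + t*(t - t**2)) = -1 + t*(t - t**2))
P(H, G) = -101 - H (P(H, G) = (-1 + 5**2 - 1*5**3) - H = (-1 + 25 - 1*125) - H = (-1 + 25 - 125) - H = -101 - H)
(-7 + P(0, m(-4)))*g(3) = (-7 + (-101 - 1*0))*3 = (-7 + (-101 + 0))*3 = (-7 - 101)*3 = -108*3 = -324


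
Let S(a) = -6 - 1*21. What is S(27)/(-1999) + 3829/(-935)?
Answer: -7628926/1869065 ≈ -4.0817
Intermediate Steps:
S(a) = -27 (S(a) = -6 - 21 = -27)
S(27)/(-1999) + 3829/(-935) = -27/(-1999) + 3829/(-935) = -27*(-1/1999) + 3829*(-1/935) = 27/1999 - 3829/935 = -7628926/1869065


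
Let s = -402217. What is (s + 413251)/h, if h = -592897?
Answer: -11034/592897 ≈ -0.018610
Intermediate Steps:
(s + 413251)/h = (-402217 + 413251)/(-592897) = 11034*(-1/592897) = -11034/592897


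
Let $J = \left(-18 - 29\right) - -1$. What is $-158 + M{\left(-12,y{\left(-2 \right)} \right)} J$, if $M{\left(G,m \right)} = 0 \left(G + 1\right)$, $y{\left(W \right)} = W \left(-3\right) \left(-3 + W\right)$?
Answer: $-158$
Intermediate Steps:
$y{\left(W \right)} = - 3 W \left(-3 + W\right)$
$M{\left(G,m \right)} = 0$ ($M{\left(G,m \right)} = 0 \left(1 + G\right) = 0$)
$J = -46$ ($J = -47 + 1 = -46$)
$-158 + M{\left(-12,y{\left(-2 \right)} \right)} J = -158 + 0 \left(-46\right) = -158 + 0 = -158$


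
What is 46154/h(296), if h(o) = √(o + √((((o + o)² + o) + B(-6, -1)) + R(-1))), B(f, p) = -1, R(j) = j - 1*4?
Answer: 46154/√(296 + √350754) ≈ 1548.6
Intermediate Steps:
R(j) = -4 + j (R(j) = j - 4 = -4 + j)
h(o) = √(o + √(-6 + o + 4*o²)) (h(o) = √(o + √((((o + o)² + o) - 1) + (-4 - 1))) = √(o + √((((2*o)² + o) - 1) - 5)) = √(o + √(((4*o² + o) - 1) - 5)) = √(o + √(((o + 4*o²) - 1) - 5)) = √(o + √((-1 + o + 4*o²) - 5)) = √(o + √(-6 + o + 4*o²)))
46154/h(296) = 46154/(√(296 + √(-6 + 296 + 4*296²))) = 46154/(√(296 + √(-6 + 296 + 4*87616))) = 46154/(√(296 + √(-6 + 296 + 350464))) = 46154/(√(296 + √350754)) = 46154/√(296 + √350754)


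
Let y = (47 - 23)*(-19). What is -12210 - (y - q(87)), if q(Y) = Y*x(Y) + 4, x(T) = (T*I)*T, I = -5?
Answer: -3304265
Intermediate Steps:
x(T) = -5*T² (x(T) = (T*(-5))*T = (-5*T)*T = -5*T²)
y = -456 (y = 24*(-19) = -456)
q(Y) = 4 - 5*Y³ (q(Y) = Y*(-5*Y²) + 4 = -5*Y³ + 4 = 4 - 5*Y³)
-12210 - (y - q(87)) = -12210 - (-456 - (4 - 5*87³)) = -12210 - (-456 - (4 - 5*658503)) = -12210 - (-456 - (4 - 3292515)) = -12210 - (-456 - 1*(-3292511)) = -12210 - (-456 + 3292511) = -12210 - 1*3292055 = -12210 - 3292055 = -3304265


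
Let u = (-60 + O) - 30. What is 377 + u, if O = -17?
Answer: 270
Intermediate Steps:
u = -107 (u = (-60 - 17) - 30 = -77 - 30 = -107)
377 + u = 377 - 107 = 270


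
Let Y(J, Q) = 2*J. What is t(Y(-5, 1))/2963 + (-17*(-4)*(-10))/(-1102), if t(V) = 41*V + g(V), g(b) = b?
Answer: 776000/1632613 ≈ 0.47531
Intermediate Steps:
t(V) = 42*V (t(V) = 41*V + V = 42*V)
t(Y(-5, 1))/2963 + (-17*(-4)*(-10))/(-1102) = (42*(2*(-5)))/2963 + (-17*(-4)*(-10))/(-1102) = (42*(-10))*(1/2963) + (68*(-10))*(-1/1102) = -420*1/2963 - 680*(-1/1102) = -420/2963 + 340/551 = 776000/1632613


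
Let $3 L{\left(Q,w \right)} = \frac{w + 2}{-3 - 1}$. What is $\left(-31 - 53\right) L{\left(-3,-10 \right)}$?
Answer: $-56$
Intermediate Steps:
$L{\left(Q,w \right)} = - \frac{1}{6} - \frac{w}{12}$ ($L{\left(Q,w \right)} = \frac{\left(w + 2\right) \frac{1}{-3 - 1}}{3} = \frac{\left(2 + w\right) \frac{1}{-4}}{3} = \frac{\left(2 + w\right) \left(- \frac{1}{4}\right)}{3} = \frac{- \frac{1}{2} - \frac{w}{4}}{3} = - \frac{1}{6} - \frac{w}{12}$)
$\left(-31 - 53\right) L{\left(-3,-10 \right)} = \left(-31 - 53\right) \left(- \frac{1}{6} - - \frac{5}{6}\right) = - 84 \left(- \frac{1}{6} + \frac{5}{6}\right) = \left(-84\right) \frac{2}{3} = -56$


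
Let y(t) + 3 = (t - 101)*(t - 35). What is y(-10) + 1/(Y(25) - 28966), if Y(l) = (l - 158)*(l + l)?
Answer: 177795071/35616 ≈ 4992.0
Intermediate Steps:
Y(l) = 2*l*(-158 + l) (Y(l) = (-158 + l)*(2*l) = 2*l*(-158 + l))
y(t) = -3 + (-101 + t)*(-35 + t) (y(t) = -3 + (t - 101)*(t - 35) = -3 + (-101 + t)*(-35 + t))
y(-10) + 1/(Y(25) - 28966) = (3532 + (-10)² - 136*(-10)) + 1/(2*25*(-158 + 25) - 28966) = (3532 + 100 + 1360) + 1/(2*25*(-133) - 28966) = 4992 + 1/(-6650 - 28966) = 4992 + 1/(-35616) = 4992 - 1/35616 = 177795071/35616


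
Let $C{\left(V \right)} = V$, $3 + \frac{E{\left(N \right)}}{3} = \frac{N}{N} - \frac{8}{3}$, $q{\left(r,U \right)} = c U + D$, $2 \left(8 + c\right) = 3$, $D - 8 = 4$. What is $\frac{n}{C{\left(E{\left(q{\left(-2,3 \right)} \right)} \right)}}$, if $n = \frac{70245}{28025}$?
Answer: $- \frac{2007}{11210} \approx -0.17904$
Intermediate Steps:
$D = 12$ ($D = 8 + 4 = 12$)
$c = - \frac{13}{2}$ ($c = -8 + \frac{1}{2} \cdot 3 = -8 + \frac{3}{2} = - \frac{13}{2} \approx -6.5$)
$n = \frac{14049}{5605}$ ($n = 70245 \cdot \frac{1}{28025} = \frac{14049}{5605} \approx 2.5065$)
$q{\left(r,U \right)} = 12 - \frac{13 U}{2}$ ($q{\left(r,U \right)} = - \frac{13 U}{2} + 12 = 12 - \frac{13 U}{2}$)
$E{\left(N \right)} = -14$ ($E{\left(N \right)} = -9 + 3 \left(\frac{N}{N} - \frac{8}{3}\right) = -9 + 3 \left(1 - \frac{8}{3}\right) = -9 + 3 \left(- \frac{5}{3}\right) = -9 - 5 = -14$)
$\frac{n}{C{\left(E{\left(q{\left(-2,3 \right)} \right)} \right)}} = \frac{14049}{5605 \left(-14\right)} = \frac{14049}{5605} \left(- \frac{1}{14}\right) = - \frac{2007}{11210}$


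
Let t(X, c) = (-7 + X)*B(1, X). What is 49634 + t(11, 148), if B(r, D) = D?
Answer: 49678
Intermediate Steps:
t(X, c) = X*(-7 + X) (t(X, c) = (-7 + X)*X = X*(-7 + X))
49634 + t(11, 148) = 49634 + 11*(-7 + 11) = 49634 + 11*4 = 49634 + 44 = 49678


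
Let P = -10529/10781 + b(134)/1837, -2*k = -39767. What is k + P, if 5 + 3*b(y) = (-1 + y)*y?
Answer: 787662758771/39609394 ≈ 19886.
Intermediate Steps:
k = 39767/2 (k = -½*(-39767) = 39767/2 ≈ 19884.)
b(y) = -5/3 + y*(-1 + y)/3 (b(y) = -5/3 + ((-1 + y)*y)/3 = -5/3 + (y*(-1 + y))/3 = -5/3 + y*(-1 + y)/3)
P = 44686586/19804697 (P = -10529/10781 + (-5/3 - ⅓*134 + (⅓)*134²)/1837 = -10529*1/10781 + (-5/3 - 134/3 + (⅓)*17956)*(1/1837) = -10529/10781 + (-5/3 - 134/3 + 17956/3)*(1/1837) = -10529/10781 + 5939*(1/1837) = -10529/10781 + 5939/1837 = 44686586/19804697 ≈ 2.2564)
k + P = 39767/2 + 44686586/19804697 = 787662758771/39609394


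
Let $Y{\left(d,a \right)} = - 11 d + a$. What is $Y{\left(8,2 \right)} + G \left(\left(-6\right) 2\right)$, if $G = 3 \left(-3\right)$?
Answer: $22$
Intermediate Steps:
$Y{\left(d,a \right)} = a - 11 d$
$G = -9$
$Y{\left(8,2 \right)} + G \left(\left(-6\right) 2\right) = \left(2 - 88\right) - 9 \left(\left(-6\right) 2\right) = \left(2 - 88\right) - -108 = -86 + 108 = 22$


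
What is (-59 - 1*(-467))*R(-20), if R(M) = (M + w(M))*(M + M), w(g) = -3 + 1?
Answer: 359040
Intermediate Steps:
w(g) = -2
R(M) = 2*M*(-2 + M) (R(M) = (M - 2)*(M + M) = (-2 + M)*(2*M) = 2*M*(-2 + M))
(-59 - 1*(-467))*R(-20) = (-59 - 1*(-467))*(2*(-20)*(-2 - 20)) = (-59 + 467)*(2*(-20)*(-22)) = 408*880 = 359040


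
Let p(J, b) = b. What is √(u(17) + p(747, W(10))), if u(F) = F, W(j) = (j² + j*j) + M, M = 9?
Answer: √226 ≈ 15.033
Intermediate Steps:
W(j) = 9 + 2*j² (W(j) = (j² + j*j) + 9 = (j² + j²) + 9 = 2*j² + 9 = 9 + 2*j²)
√(u(17) + p(747, W(10))) = √(17 + (9 + 2*10²)) = √(17 + (9 + 2*100)) = √(17 + (9 + 200)) = √(17 + 209) = √226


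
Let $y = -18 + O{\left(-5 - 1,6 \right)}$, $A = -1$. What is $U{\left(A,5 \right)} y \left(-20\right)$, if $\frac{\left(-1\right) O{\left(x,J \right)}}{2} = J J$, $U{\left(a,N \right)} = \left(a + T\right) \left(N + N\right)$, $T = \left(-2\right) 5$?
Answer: $-198000$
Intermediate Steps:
$T = -10$
$U{\left(a,N \right)} = 2 N \left(-10 + a\right)$ ($U{\left(a,N \right)} = \left(a - 10\right) \left(N + N\right) = \left(-10 + a\right) 2 N = 2 N \left(-10 + a\right)$)
$O{\left(x,J \right)} = - 2 J^{2}$ ($O{\left(x,J \right)} = - 2 J J = - 2 J^{2}$)
$y = -90$ ($y = -18 - 2 \cdot 6^{2} = -18 - 72 = -90$)
$U{\left(A,5 \right)} y \left(-20\right) = 2 \cdot 5 \left(-10 - 1\right) \left(-90\right) \left(-20\right) = 2 \cdot 5 \left(-11\right) \left(-90\right) \left(-20\right) = \left(-110\right) \left(-90\right) \left(-20\right) = 9900 \left(-20\right) = -198000$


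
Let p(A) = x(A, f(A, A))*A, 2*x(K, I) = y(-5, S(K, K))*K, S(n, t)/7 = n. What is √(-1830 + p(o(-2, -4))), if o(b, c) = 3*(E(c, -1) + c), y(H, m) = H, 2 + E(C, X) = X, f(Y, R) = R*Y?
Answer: I*√11730/2 ≈ 54.153*I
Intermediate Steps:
S(n, t) = 7*n
E(C, X) = -2 + X
o(b, c) = -9 + 3*c (o(b, c) = 3*((-2 - 1) + c) = 3*(-3 + c) = -9 + 3*c)
x(K, I) = -5*K/2 (x(K, I) = (-5*K)/2 = -5*K/2)
p(A) = -5*A²/2 (p(A) = (-5*A/2)*A = -5*A²/2)
√(-1830 + p(o(-2, -4))) = √(-1830 - 5*(-9 + 3*(-4))²/2) = √(-1830 - 5*(-9 - 12)²/2) = √(-1830 - 5/2*(-21)²) = √(-1830 - 5/2*441) = √(-1830 - 2205/2) = √(-5865/2) = I*√11730/2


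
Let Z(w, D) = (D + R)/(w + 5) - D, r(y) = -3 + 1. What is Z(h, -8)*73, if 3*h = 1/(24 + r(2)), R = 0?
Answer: 154760/331 ≈ 467.55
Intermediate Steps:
r(y) = -2
h = 1/66 (h = 1/(3*(24 - 2)) = (⅓)/22 = (⅓)*(1/22) = 1/66 ≈ 0.015152)
Z(w, D) = -D + D/(5 + w) (Z(w, D) = (D + 0)/(w + 5) - D = D/(5 + w) - D = -D + D/(5 + w))
Z(h, -8)*73 = -8*(-4 - 1*1/66)/(5 + 1/66)*73 = -8*(-4 - 1/66)/331/66*73 = -8*66/331*(-265/66)*73 = (2120/331)*73 = 154760/331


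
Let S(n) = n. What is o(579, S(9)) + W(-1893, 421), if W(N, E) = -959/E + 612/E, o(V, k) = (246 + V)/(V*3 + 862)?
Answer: -554528/1094179 ≈ -0.50680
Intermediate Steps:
o(V, k) = (246 + V)/(862 + 3*V) (o(V, k) = (246 + V)/(3*V + 862) = (246 + V)/(862 + 3*V))
W(N, E) = -347/E
o(579, S(9)) + W(-1893, 421) = (246 + 579)/(862 + 3*579) - 347/421 = 825/(862 + 1737) - 347*1/421 = 825/2599 - 347/421 = -554528/1094179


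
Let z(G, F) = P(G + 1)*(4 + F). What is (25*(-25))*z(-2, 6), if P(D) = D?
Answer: 6250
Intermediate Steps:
z(G, F) = (1 + G)*(4 + F) (z(G, F) = (G + 1)*(4 + F) = (1 + G)*(4 + F))
(25*(-25))*z(-2, 6) = (25*(-25))*((1 - 2)*(4 + 6)) = -(-625)*10 = -625*(-10) = 6250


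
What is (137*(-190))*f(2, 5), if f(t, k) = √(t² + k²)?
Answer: -26030*√29 ≈ -1.4018e+5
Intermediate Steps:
f(t, k) = √(k² + t²)
(137*(-190))*f(2, 5) = (137*(-190))*√(5² + 2²) = -26030*√(25 + 4) = -26030*√29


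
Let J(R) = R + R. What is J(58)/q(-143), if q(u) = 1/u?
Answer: -16588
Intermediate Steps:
J(R) = 2*R
J(58)/q(-143) = (2*58)/(1/(-143)) = 116/(-1/143) = 116*(-143) = -16588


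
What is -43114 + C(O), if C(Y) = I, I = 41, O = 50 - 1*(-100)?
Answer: -43073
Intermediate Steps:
O = 150 (O = 50 + 100 = 150)
C(Y) = 41
-43114 + C(O) = -43114 + 41 = -43073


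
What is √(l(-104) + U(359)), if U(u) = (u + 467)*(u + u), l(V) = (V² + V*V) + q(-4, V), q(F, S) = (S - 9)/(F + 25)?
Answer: √271080327/21 ≈ 784.02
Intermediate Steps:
q(F, S) = (-9 + S)/(25 + F)
l(V) = -3/7 + 2*V² + V/21 (l(V) = (V² + V*V) + (-9 + V)/(25 - 4) = (V² + V²) + (-9 + V)/21 = 2*V² + (-9 + V)/21 = 2*V² + (-3/7 + V/21) = -3/7 + 2*V² + V/21)
U(u) = 2*u*(467 + u) (U(u) = (467 + u)*(2*u) = 2*u*(467 + u))
√(l(-104) + U(359)) = √((-3/7 + 2*(-104)² + (1/21)*(-104)) + 2*359*(467 + 359)) = √((-3/7 + 2*10816 - 104/21) + 2*359*826) = √((-3/7 + 21632 - 104/21) + 593068) = √(454159/21 + 593068) = √(12908587/21) = √271080327/21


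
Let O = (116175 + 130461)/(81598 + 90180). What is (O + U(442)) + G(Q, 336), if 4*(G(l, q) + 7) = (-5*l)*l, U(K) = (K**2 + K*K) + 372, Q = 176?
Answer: 30265087915/85889 ≈ 3.5237e+5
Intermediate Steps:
O = 123318/85889 (O = 246636/171778 = 246636*(1/171778) = 123318/85889 ≈ 1.4358)
U(K) = 372 + 2*K**2 (U(K) = (K**2 + K**2) + 372 = 2*K**2 + 372 = 372 + 2*K**2)
G(l, q) = -7 - 5*l**2/4 (G(l, q) = -7 + ((-5*l)*l)/4 = -7 + (-5*l**2)/4 = -7 - 5*l**2/4)
(O + U(442)) + G(Q, 336) = (123318/85889 + (372 + 2*442**2)) + (-7 - 5/4*176**2) = (123318/85889 + (372 + 2*195364)) + (-7 - 5/4*30976) = (123318/85889 + (372 + 390728)) + (-7 - 38720) = (123318/85889 + 391100) - 38727 = 33591311218/85889 - 38727 = 30265087915/85889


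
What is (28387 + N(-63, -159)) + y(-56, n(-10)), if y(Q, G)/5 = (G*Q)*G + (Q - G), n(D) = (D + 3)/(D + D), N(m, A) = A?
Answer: 558239/20 ≈ 27912.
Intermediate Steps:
n(D) = (3 + D)/(2*D) (n(D) = (3 + D)/((2*D)) = (3 + D)*(1/(2*D)) = (3 + D)/(2*D))
y(Q, G) = -5*G + 5*Q + 5*Q*G² (y(Q, G) = 5*((G*Q)*G + (Q - G)) = 5*(Q*G² + (Q - G)) = 5*(Q - G + Q*G²) = -5*G + 5*Q + 5*Q*G²)
(28387 + N(-63, -159)) + y(-56, n(-10)) = (28387 - 159) + (-5*(3 - 10)/(2*(-10)) + 5*(-56) + 5*(-56)*((½)*(3 - 10)/(-10))²) = 28228 + (-5*(-1)*(-7)/(2*10) - 280 + 5*(-56)*((½)*(-⅒)*(-7))²) = 28228 + (-5*7/20 - 280 + 5*(-56)*(7/20)²) = 28228 + (-7/4 - 280 + 5*(-56)*(49/400)) = 28228 + (-7/4 - 280 - 343/10) = 28228 - 6321/20 = 558239/20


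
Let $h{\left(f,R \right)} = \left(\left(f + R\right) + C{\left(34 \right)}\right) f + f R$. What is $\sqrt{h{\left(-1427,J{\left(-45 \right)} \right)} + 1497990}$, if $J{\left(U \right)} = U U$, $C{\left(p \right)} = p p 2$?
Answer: $i \sqrt{5544255} \approx 2354.6 i$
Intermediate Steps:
$C{\left(p \right)} = 2 p^{2}$ ($C{\left(p \right)} = p^{2} \cdot 2 = 2 p^{2}$)
$J{\left(U \right)} = U^{2}$
$h{\left(f,R \right)} = R f + f \left(2312 + R + f\right)$ ($h{\left(f,R \right)} = \left(\left(f + R\right) + 2 \cdot 34^{2}\right) f + f R = \left(\left(R + f\right) + 2 \cdot 1156\right) f + R f = \left(\left(R + f\right) + 2312\right) f + R f = \left(2312 + R + f\right) f + R f = f \left(2312 + R + f\right) + R f = R f + f \left(2312 + R + f\right)$)
$\sqrt{h{\left(-1427,J{\left(-45 \right)} \right)} + 1497990} = \sqrt{- 1427 \left(2312 - 1427 + 2 \left(-45\right)^{2}\right) + 1497990} = \sqrt{- 1427 \left(2312 - 1427 + 2 \cdot 2025\right) + 1497990} = \sqrt{- 1427 \left(2312 - 1427 + 4050\right) + 1497990} = \sqrt{\left(-1427\right) 4935 + 1497990} = \sqrt{-7042245 + 1497990} = \sqrt{-5544255} = i \sqrt{5544255}$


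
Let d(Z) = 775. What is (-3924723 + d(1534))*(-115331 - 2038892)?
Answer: 8453059032404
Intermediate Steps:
(-3924723 + d(1534))*(-115331 - 2038892) = (-3924723 + 775)*(-115331 - 2038892) = -3923948*(-2154223) = 8453059032404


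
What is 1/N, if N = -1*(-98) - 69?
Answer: 1/29 ≈ 0.034483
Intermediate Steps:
N = 29 (N = 98 - 69 = 29)
1/N = 1/29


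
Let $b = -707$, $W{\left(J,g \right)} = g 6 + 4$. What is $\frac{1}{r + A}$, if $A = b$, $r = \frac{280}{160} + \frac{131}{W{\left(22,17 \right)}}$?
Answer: $- \frac{212}{149251} \approx -0.0014204$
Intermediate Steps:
$W{\left(J,g \right)} = 4 + 6 g$ ($W{\left(J,g \right)} = 6 g + 4 = 4 + 6 g$)
$r = \frac{633}{212}$ ($r = \frac{280}{160} + \frac{131}{4 + 6 \cdot 17} = 280 \cdot \frac{1}{160} + \frac{131}{4 + 102} = \frac{7}{4} + \frac{131}{106} = \frac{633}{212} \approx 2.9858$)
$A = -707$
$\frac{1}{r + A} = \frac{1}{\frac{633}{212} - 707} = \frac{1}{- \frac{149251}{212}} = - \frac{212}{149251}$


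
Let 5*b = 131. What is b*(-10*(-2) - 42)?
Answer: -2882/5 ≈ -576.40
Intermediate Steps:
b = 131/5 (b = (⅕)*131 = 131/5 ≈ 26.200)
b*(-10*(-2) - 42) = 131*(-10*(-2) - 42)/5 = 131*(20 - 42)/5 = (131/5)*(-22) = -2882/5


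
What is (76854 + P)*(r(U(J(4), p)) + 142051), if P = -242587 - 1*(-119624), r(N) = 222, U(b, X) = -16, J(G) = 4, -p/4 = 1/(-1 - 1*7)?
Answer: -6560065757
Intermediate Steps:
p = ½ (p = -4/(-1 - 1*7) = -4/(-1 - 7) = -4/(-8) = -4*(-⅛) = ½ ≈ 0.50000)
P = -122963 (P = -242587 + 119624 = -122963)
(76854 + P)*(r(U(J(4), p)) + 142051) = (76854 - 122963)*(222 + 142051) = -46109*142273 = -6560065757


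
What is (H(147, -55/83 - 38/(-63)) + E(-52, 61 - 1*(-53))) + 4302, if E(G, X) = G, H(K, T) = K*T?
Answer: 1056073/249 ≈ 4241.3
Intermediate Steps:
(H(147, -55/83 - 38/(-63)) + E(-52, 61 - 1*(-53))) + 4302 = (147*(-55/83 - 38/(-63)) - 52) + 4302 = (147*(-55*1/83 - 38*(-1/63)) - 52) + 4302 = (147*(-55/83 + 38/63) - 52) + 4302 = (147*(-311/5229) - 52) + 4302 = (-2177/249 - 52) + 4302 = -15125/249 + 4302 = 1056073/249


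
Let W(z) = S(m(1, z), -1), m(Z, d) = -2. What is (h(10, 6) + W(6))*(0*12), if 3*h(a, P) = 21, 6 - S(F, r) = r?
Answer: 0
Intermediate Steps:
S(F, r) = 6 - r
h(a, P) = 7 (h(a, P) = (1/3)*21 = 7)
W(z) = 7 (W(z) = 6 - 1*(-1) = 6 + 1 = 7)
(h(10, 6) + W(6))*(0*12) = (7 + 7)*(0*12) = 14*0 = 0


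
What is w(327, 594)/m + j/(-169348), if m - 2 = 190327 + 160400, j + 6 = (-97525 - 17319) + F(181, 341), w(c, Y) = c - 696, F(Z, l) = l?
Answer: 40099137649/59395254692 ≈ 0.67512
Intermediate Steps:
w(c, Y) = -696 + c
j = -114509 (j = -6 + ((-97525 - 17319) + 341) = -6 + (-114844 + 341) = -6 - 114503 = -114509)
m = 350729 (m = 2 + (190327 + 160400) = 2 + 350727 = 350729)
w(327, 594)/m + j/(-169348) = (-696 + 327)/350729 - 114509/(-169348) = -369*1/350729 - 114509*(-1/169348) = -369/350729 + 114509/169348 = 40099137649/59395254692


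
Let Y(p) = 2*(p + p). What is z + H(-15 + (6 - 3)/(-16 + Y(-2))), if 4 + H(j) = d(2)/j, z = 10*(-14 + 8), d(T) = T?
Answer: -7760/121 ≈ -64.132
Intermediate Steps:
Y(p) = 4*p (Y(p) = 2*(2*p) = 4*p)
z = -60 (z = 10*(-6) = -60)
H(j) = -4 + 2/j
z + H(-15 + (6 - 3)/(-16 + Y(-2))) = -60 + (-4 + 2/(-15 + (6 - 3)/(-16 + 4*(-2)))) = -60 + (-4 + 2/(-15 + 3/(-16 - 8))) = -60 + (-4 + 2/(-15 + 3/(-24))) = -60 + (-4 + 2/(-15 + 3*(-1/24))) = -60 + (-4 + 2/(-15 - 1/8)) = -60 + (-4 + 2/(-121/8)) = -60 + (-4 + 2*(-8/121)) = -60 + (-4 - 16/121) = -60 - 500/121 = -7760/121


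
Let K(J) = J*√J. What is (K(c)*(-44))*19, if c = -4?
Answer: 6688*I ≈ 6688.0*I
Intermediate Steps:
K(J) = J^(3/2)
(K(c)*(-44))*19 = ((-4)^(3/2)*(-44))*19 = (-8*I*(-44))*19 = (352*I)*19 = 6688*I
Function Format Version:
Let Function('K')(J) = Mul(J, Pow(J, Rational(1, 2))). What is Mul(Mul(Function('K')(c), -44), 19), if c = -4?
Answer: Mul(6688, I) ≈ Mul(6688.0, I)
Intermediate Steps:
Function('K')(J) = Pow(J, Rational(3, 2))
Mul(Mul(Function('K')(c), -44), 19) = Mul(Mul(Pow(-4, Rational(3, 2)), -44), 19) = Mul(Mul(Mul(-8, I), -44), 19) = Mul(Mul(352, I), 19) = Mul(6688, I)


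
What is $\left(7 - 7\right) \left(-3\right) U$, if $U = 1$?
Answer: $0$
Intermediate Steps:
$\left(7 - 7\right) \left(-3\right) U = \left(7 - 7\right) \left(-3\right) 1 = 0 \left(-3\right) 1 = 0 \cdot 1 = 0$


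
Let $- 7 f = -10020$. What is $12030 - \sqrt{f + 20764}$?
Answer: $12030 - \frac{2 \sqrt{271894}}{7} \approx 11881.0$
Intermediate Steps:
$f = \frac{10020}{7}$ ($f = \left(- \frac{1}{7}\right) \left(-10020\right) = \frac{10020}{7} \approx 1431.4$)
$12030 - \sqrt{f + 20764} = 12030 - \sqrt{\frac{10020}{7} + 20764} = 12030 - \sqrt{\frac{155368}{7}} = 12030 - \frac{2 \sqrt{271894}}{7}$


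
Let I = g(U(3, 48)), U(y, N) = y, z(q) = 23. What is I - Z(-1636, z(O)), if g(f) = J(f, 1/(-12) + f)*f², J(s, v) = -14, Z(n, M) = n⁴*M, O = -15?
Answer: -164763509274494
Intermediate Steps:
Z(n, M) = M*n⁴
g(f) = -14*f²
I = -126 (I = -14*3² = -14*9 = -126)
I - Z(-1636, z(O)) = -126 - 23*(-1636)⁴ = -126 - 23*7163630838016 = -126 - 1*164763509274368 = -126 - 164763509274368 = -164763509274494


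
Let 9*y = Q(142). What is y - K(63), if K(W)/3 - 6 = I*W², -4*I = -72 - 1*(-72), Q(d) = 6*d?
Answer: 230/3 ≈ 76.667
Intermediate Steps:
y = 284/3 (y = (6*142)/9 = (⅑)*852 = 284/3 ≈ 94.667)
I = 0 (I = -(-72 - 1*(-72))/4 = -(-72 + 72)/4 = -¼*0 = 0)
K(W) = 18 (K(W) = 18 + 3*(0*W²) = 18 + 3*0 = 18 + 0 = 18)
y - K(63) = 284/3 - 1*18 = 284/3 - 18 = 230/3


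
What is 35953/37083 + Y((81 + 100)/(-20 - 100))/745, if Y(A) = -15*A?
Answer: 220991903/221014680 ≈ 0.99990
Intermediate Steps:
35953/37083 + Y((81 + 100)/(-20 - 100))/745 = 35953/37083 - 15*(81 + 100)/(-20 - 100)/745 = 35953*(1/37083) - 2715/(-120)*(1/745) = 35953/37083 - 2715*(-1)/120*(1/745) = 35953/37083 - 15*(-181/120)*(1/745) = 35953/37083 + (181/8)*(1/745) = 35953/37083 + 181/5960 = 220991903/221014680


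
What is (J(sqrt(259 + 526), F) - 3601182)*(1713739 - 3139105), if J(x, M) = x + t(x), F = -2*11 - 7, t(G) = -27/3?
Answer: 5133015210906 - 1425366*sqrt(785) ≈ 5.1330e+12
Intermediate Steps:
t(G) = -9 (t(G) = -27*1/3 = -9)
F = -29 (F = -22 - 7 = -29)
J(x, M) = -9 + x (J(x, M) = x - 9 = -9 + x)
(J(sqrt(259 + 526), F) - 3601182)*(1713739 - 3139105) = ((-9 + sqrt(259 + 526)) - 3601182)*(1713739 - 3139105) = ((-9 + sqrt(785)) - 3601182)*(-1425366) = (-3601191 + sqrt(785))*(-1425366) = 5133015210906 - 1425366*sqrt(785)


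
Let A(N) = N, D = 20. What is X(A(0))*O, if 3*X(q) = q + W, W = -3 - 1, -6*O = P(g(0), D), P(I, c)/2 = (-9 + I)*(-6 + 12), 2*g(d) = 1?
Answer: -68/3 ≈ -22.667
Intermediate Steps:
g(d) = 1/2 (g(d) = (1/2)*1 = 1/2)
P(I, c) = -108 + 12*I (P(I, c) = 2*((-9 + I)*(-6 + 12)) = 2*((-9 + I)*6) = 2*(-54 + 6*I) = -108 + 12*I)
O = 17 (O = -(-108 + 12*(1/2))/6 = -(-108 + 6)/6 = -1/6*(-102) = 17)
W = -4
X(q) = -4/3 + q/3 (X(q) = (q - 4)/3 = (-4 + q)/3 = -4/3 + q/3)
X(A(0))*O = (-4/3 + (1/3)*0)*17 = (-4/3 + 0)*17 = -4/3*17 = -68/3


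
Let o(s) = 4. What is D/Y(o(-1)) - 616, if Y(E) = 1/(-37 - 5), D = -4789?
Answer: 200522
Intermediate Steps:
Y(E) = -1/42 (Y(E) = 1/(-42) = -1/42)
D/Y(o(-1)) - 616 = -4789/(-1/42) - 616 = -4789*(-42) - 616 = 201138 - 616 = 200522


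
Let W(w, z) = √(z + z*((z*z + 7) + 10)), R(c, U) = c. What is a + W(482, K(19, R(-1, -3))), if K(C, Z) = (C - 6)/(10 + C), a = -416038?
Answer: -416038 + √5770739/841 ≈ -4.1604e+5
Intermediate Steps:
K(C, Z) = (-6 + C)/(10 + C)
W(w, z) = √(z + z*(17 + z²)) (W(w, z) = √(z + z*((z² + 7) + 10)) = √(z + z*((7 + z²) + 10)) = √(z + z*(17 + z²)))
a + W(482, K(19, R(-1, -3))) = -416038 + √(((-6 + 19)/(10 + 19))*(18 + ((-6 + 19)/(10 + 19))²)) = -416038 + √((13/29)*(18 + (13/29)²)) = -416038 + √(((1/29)*13)*(18 + ((1/29)*13)²)) = -416038 + √(13*(18 + (13/29)²)/29) = -416038 + √(13*(18 + 169/841)/29) = -416038 + √((13/29)*(15307/841)) = -416038 + √(198991/24389) = -416038 + √5770739/841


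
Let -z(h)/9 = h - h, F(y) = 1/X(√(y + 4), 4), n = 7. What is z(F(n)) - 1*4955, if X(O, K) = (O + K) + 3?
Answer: -4955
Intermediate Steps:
X(O, K) = 3 + K + O (X(O, K) = (K + O) + 3 = 3 + K + O)
F(y) = 1/(7 + √(4 + y)) (F(y) = 1/(3 + 4 + √(y + 4)) = 1/(3 + 4 + √(4 + y)) = 1/(7 + √(4 + y)))
z(h) = 0 (z(h) = -9*(h - h) = -9*0 = 0)
z(F(n)) - 1*4955 = 0 - 1*4955 = 0 - 4955 = -4955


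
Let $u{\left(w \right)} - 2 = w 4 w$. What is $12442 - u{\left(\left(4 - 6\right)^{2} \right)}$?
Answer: $12376$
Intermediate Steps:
$u{\left(w \right)} = 2 + 4 w^{2}$ ($u{\left(w \right)} = 2 + w 4 w = 2 + 4 w w = 2 + 4 w^{2}$)
$12442 - u{\left(\left(4 - 6\right)^{2} \right)} = 12442 - \left(2 + 4 \left(\left(4 - 6\right)^{2}\right)^{2}\right) = 12442 - \left(2 + 4 \left(\left(-2\right)^{2}\right)^{2}\right) = 12442 - \left(2 + 4 \cdot 4^{2}\right) = 12442 - \left(2 + 4 \cdot 16\right) = 12442 - \left(2 + 64\right) = 12442 - 66 = 12376$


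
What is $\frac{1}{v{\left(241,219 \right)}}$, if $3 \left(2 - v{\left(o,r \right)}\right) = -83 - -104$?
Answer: $- \frac{1}{5} \approx -0.2$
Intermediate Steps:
$v{\left(o,r \right)} = -5$ ($v{\left(o,r \right)} = 2 - \frac{-83 - -104}{3} = 2 - \frac{-83 + 104}{3} = 2 - 7 = -5$)
$\frac{1}{v{\left(241,219 \right)}} = \frac{1}{-5} = - \frac{1}{5}$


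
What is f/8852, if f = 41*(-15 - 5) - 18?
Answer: -419/4426 ≈ -0.094668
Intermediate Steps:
f = -838 (f = 41*(-20) - 18 = -820 - 18 = -838)
f/8852 = -838/8852 = -838*1/8852 = -419/4426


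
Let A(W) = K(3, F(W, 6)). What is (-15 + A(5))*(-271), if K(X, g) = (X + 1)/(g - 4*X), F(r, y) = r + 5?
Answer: 4607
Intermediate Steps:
F(r, y) = 5 + r
K(X, g) = (1 + X)/(g - 4*X)
A(W) = 4/(-7 + W) (A(W) = (1 + 3)/((5 + W) - 4*3) = 4/((5 + W) - 12) = 4/(-7 + W))
(-15 + A(5))*(-271) = (-15 + 4/(-7 + 5))*(-271) = (-15 + 4/(-2))*(-271) = (-15 + 4*(-½))*(-271) = (-15 - 2)*(-271) = -17*(-271) = 4607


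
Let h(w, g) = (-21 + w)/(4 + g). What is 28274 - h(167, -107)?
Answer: 2912368/103 ≈ 28275.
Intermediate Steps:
h(w, g) = (-21 + w)/(4 + g)
28274 - h(167, -107) = 28274 - (-21 + 167)/(4 - 107) = 28274 - 146/(-103) = 28274 - (-1)*146/103 = 28274 - 1*(-146/103) = 28274 + 146/103 = 2912368/103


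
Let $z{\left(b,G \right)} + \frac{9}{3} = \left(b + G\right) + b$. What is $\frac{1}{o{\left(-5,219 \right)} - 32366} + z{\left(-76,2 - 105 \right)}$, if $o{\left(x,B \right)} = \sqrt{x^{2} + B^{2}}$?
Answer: $- \frac{135128802313}{523754985} - \frac{\sqrt{47986}}{1047509970} \approx -258.0$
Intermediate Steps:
$z{\left(b,G \right)} = -3 + G + 2 b$ ($z{\left(b,G \right)} = -3 + \left(\left(b + G\right) + b\right) = -3 + \left(\left(G + b\right) + b\right) = -3 + \left(G + 2 b\right) = -3 + G + 2 b$)
$o{\left(x,B \right)} = \sqrt{B^{2} + x^{2}}$
$\frac{1}{o{\left(-5,219 \right)} - 32366} + z{\left(-76,2 - 105 \right)} = \frac{1}{\sqrt{219^{2} + \left(-5\right)^{2}} - 32366} + \left(-3 + \left(2 - 105\right) + 2 \left(-76\right)\right) = \frac{1}{\sqrt{47961 + 25} - 32366} - 258 = \frac{1}{\sqrt{47986} - 32366} - 258 = \frac{1}{-32366 + \sqrt{47986}} - 258 = -258 + \frac{1}{-32366 + \sqrt{47986}}$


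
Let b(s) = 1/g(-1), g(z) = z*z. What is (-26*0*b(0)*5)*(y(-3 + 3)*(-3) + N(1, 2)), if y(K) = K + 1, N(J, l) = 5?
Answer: 0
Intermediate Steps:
g(z) = z²
b(s) = 1 (b(s) = 1/((-1)²) = 1/1 = 1)
y(K) = 1 + K
(-26*0*b(0)*5)*(y(-3 + 3)*(-3) + N(1, 2)) = (-26*0*1*5)*((1 + (-3 + 3))*(-3) + 5) = (-0*5)*((1 + 0)*(-3) + 5) = (-26*0)*(1*(-3) + 5) = 0*(-3 + 5) = 0*2 = 0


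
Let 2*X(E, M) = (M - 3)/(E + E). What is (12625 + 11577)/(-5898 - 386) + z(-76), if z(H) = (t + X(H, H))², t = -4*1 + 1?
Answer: 530936611/145185536 ≈ 3.6570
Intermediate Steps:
t = -3 (t = -4 + 1 = -3)
X(E, M) = (-3 + M)/(4*E) (X(E, M) = ((M - 3)/(E + E))/2 = ((-3 + M)/((2*E)))/2 = ((-3 + M)*(1/(2*E)))/2 = ((-3 + M)/(2*E))/2 = (-3 + M)/(4*E))
z(H) = (-3 + (-3 + H)/(4*H))²
(12625 + 11577)/(-5898 - 386) + z(-76) = (12625 + 11577)/(-5898 - 386) + (1/16)*(3 + 11*(-76))²/(-76)² = 24202/(-6284) + (1/16)*(1/5776)*(3 - 836)² = 24202*(-1/6284) + (1/16)*(1/5776)*(-833)² = -12101/3142 + (1/16)*(1/5776)*693889 = -12101/3142 + 693889/92416 = 530936611/145185536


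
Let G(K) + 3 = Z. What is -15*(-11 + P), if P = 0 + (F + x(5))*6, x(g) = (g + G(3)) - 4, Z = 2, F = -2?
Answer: 345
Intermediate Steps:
G(K) = -1 (G(K) = -3 + 2 = -1)
x(g) = -5 + g (x(g) = (g - 1) - 4 = (-1 + g) - 4 = -5 + g)
P = -12 (P = 0 + (-2 + (-5 + 5))*6 = 0 + (-2 + 0)*6 = 0 - 2*6 = 0 - 12 = -12)
-15*(-11 + P) = -15*(-11 - 12) = -15*(-23) = 345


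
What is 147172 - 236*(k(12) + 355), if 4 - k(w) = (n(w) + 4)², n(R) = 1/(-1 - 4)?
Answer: 1646396/25 ≈ 65856.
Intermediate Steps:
n(R) = -⅕ (n(R) = 1/(-5) = -⅕)
k(w) = -261/25 (k(w) = 4 - (-⅕ + 4)² = 4 - (19/5)² = 4 - 1*361/25 = 4 - 361/25 = -261/25)
147172 - 236*(k(12) + 355) = 147172 - 236*(-261/25 + 355) = 147172 - 236*8614/25 = 147172 - 1*2032904/25 = 147172 - 2032904/25 = 1646396/25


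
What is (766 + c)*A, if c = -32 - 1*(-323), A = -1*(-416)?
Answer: 439712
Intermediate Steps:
A = 416
c = 291 (c = -32 + 323 = 291)
(766 + c)*A = (766 + 291)*416 = 1057*416 = 439712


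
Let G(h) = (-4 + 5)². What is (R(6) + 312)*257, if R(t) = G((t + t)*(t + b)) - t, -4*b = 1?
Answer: 78899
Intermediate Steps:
b = -¼ (b = -¼*1 = -¼ ≈ -0.25000)
G(h) = 1 (G(h) = 1² = 1)
R(t) = 1 - t
(R(6) + 312)*257 = ((1 - 1*6) + 312)*257 = ((1 - 6) + 312)*257 = (-5 + 312)*257 = 307*257 = 78899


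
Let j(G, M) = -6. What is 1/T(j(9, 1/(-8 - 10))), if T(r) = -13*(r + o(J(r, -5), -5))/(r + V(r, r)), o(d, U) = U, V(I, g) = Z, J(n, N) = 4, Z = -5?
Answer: -1/13 ≈ -0.076923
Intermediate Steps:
V(I, g) = -5
T(r) = -13 (T(r) = -13*(r - 5)/(r - 5) = -13*(-5 + r)/(-5 + r) = -13*1 = -13)
1/T(j(9, 1/(-8 - 10))) = 1/(-13) = -1/13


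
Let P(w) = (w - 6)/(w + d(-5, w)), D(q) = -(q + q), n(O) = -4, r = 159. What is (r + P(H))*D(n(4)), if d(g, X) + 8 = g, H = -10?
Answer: 29384/23 ≈ 1277.6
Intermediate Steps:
d(g, X) = -8 + g
D(q) = -2*q
P(w) = (-6 + w)/(-13 + w) (P(w) = (w - 6)/(w + (-8 - 5)) = (-6 + w)/(w - 13) = (-6 + w)/(-13 + w))
(r + P(H))*D(n(4)) = (159 + (-6 - 10)/(-13 - 10))*(-2*(-4)) = (159 - 16/(-23))*8 = (159 - 1/23*(-16))*8 = (159 + 16/23)*8 = (3673/23)*8 = 29384/23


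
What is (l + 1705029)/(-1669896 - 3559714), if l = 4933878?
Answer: -6638907/5229610 ≈ -1.2695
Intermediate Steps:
(l + 1705029)/(-1669896 - 3559714) = (4933878 + 1705029)/(-1669896 - 3559714) = 6638907/(-5229610) = 6638907*(-1/5229610) = -6638907/5229610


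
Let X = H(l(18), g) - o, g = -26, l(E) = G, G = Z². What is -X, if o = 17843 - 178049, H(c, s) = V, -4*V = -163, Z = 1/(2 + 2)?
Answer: -640987/4 ≈ -1.6025e+5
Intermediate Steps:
Z = ¼ (Z = 1/4 = ¼ ≈ 0.25000)
V = 163/4 (V = -¼*(-163) = 163/4 ≈ 40.750)
G = 1/16 (G = (¼)² = 1/16 ≈ 0.062500)
l(E) = 1/16
H(c, s) = 163/4
o = -160206
X = 640987/4 (X = 163/4 - 1*(-160206) = 163/4 + 160206 = 640987/4 ≈ 1.6025e+5)
-X = -1*640987/4 = -640987/4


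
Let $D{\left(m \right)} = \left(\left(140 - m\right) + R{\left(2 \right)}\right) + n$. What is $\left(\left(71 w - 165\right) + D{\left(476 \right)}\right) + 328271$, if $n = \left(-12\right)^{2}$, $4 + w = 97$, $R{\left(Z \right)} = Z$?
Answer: $334519$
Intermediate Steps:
$w = 93$ ($w = -4 + 97 = 93$)
$n = 144$
$D{\left(m \right)} = 286 - m$ ($D{\left(m \right)} = \left(\left(140 - m\right) + 2\right) + 144 = \left(142 - m\right) + 144 = 286 - m$)
$\left(\left(71 w - 165\right) + D{\left(476 \right)}\right) + 328271 = \left(\left(71 \cdot 93 - 165\right) + \left(286 - 476\right)\right) + 328271 = \left(\left(6603 - 165\right) + \left(286 - 476\right)\right) + 328271 = \left(6438 - 190\right) + 328271 = 6248 + 328271 = 334519$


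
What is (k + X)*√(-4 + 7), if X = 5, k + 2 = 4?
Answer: 7*√3 ≈ 12.124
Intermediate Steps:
k = 2 (k = -2 + 4 = 2)
(k + X)*√(-4 + 7) = (2 + 5)*√(-4 + 7) = 7*√3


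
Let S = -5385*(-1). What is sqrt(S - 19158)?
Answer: I*sqrt(13773) ≈ 117.36*I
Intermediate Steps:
S = 5385
sqrt(S - 19158) = sqrt(5385 - 19158) = sqrt(-13773) = I*sqrt(13773)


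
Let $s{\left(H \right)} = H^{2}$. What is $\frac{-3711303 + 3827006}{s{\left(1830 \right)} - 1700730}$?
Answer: $\frac{115703}{1648170} \approx 0.070201$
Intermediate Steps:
$\frac{-3711303 + 3827006}{s{\left(1830 \right)} - 1700730} = \frac{-3711303 + 3827006}{1830^{2} - 1700730} = \frac{115703}{3348900 - 1700730} = \frac{115703}{1648170}$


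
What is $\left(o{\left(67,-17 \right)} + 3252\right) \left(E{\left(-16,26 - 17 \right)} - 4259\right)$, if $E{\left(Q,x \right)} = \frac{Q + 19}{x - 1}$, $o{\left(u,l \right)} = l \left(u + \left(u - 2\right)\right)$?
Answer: $-4292694$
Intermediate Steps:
$o{\left(u,l \right)} = l \left(-2 + 2 u\right)$ ($o{\left(u,l \right)} = l \left(u + \left(-2 + u\right)\right) = l \left(-2 + 2 u\right)$)
$E{\left(Q,x \right)} = \frac{19 + Q}{-1 + x}$
$\left(o{\left(67,-17 \right)} + 3252\right) \left(E{\left(-16,26 - 17 \right)} - 4259\right) = \left(2 \left(-17\right) \left(-1 + 67\right) + 3252\right) \left(\frac{19 - 16}{-1 + \left(26 - 17\right)} - 4259\right) = \left(2 \left(-17\right) 66 + 3252\right) \left(\frac{1}{-1 + \left(26 - 17\right)} 3 - 4259\right) = \left(-2244 + 3252\right) \left(\frac{1}{-1 + 9} \cdot 3 - 4259\right) = 1008 \left(\frac{1}{8} \cdot 3 - 4259\right) = 1008 \left(\frac{3}{8} - 4259\right) = 1008 \left(- \frac{34069}{8}\right) = -4292694$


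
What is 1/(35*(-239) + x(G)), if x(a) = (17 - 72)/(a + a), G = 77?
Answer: -14/117115 ≈ -0.00011954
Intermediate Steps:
x(a) = -55/(2*a) (x(a) = -55*1/(2*a) = -55/(2*a))
1/(35*(-239) + x(G)) = 1/(35*(-239) - 55/2/77) = 1/(-8365 - 55/2*1/77) = 1/(-8365 - 5/14) = 1/(-117115/14) = -14/117115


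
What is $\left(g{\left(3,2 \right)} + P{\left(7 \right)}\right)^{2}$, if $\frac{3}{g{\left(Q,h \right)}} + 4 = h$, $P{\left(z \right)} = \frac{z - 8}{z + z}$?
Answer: $\frac{121}{49} \approx 2.4694$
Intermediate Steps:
$P{\left(z \right)} = \frac{-8 + z}{2 z}$
$g{\left(Q,h \right)} = \frac{3}{-4 + h}$
$\left(g{\left(3,2 \right)} + P{\left(7 \right)}\right)^{2} = \left(\frac{3}{-4 + 2} + \frac{-8 + 7}{2 \cdot 7}\right)^{2} = \left(\frac{3}{-2} + \frac{1}{2} \cdot \frac{1}{7} \left(-1\right)\right)^{2} = \left(3 \left(- \frac{1}{2}\right) - \frac{1}{14}\right)^{2} = \left(- \frac{3}{2} - \frac{1}{14}\right)^{2} = \left(- \frac{11}{7}\right)^{2} = \frac{121}{49}$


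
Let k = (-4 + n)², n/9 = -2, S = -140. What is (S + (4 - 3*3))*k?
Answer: -70180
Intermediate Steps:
n = -18 (n = 9*(-2) = -18)
k = 484 (k = (-4 - 18)² = (-22)² = 484)
(S + (4 - 3*3))*k = (-140 + (4 - 3*3))*484 = (-140 + (4 - 9))*484 = (-140 - 5)*484 = -145*484 = -70180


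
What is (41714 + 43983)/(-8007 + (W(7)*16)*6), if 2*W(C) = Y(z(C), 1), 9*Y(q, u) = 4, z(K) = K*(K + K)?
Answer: -257091/23957 ≈ -10.731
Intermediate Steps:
z(K) = 2*K**2 (z(K) = K*(2*K) = 2*K**2)
Y(q, u) = 4/9 (Y(q, u) = (1/9)*4 = 4/9)
W(C) = 2/9 (W(C) = (1/2)*(4/9) = 2/9)
(41714 + 43983)/(-8007 + (W(7)*16)*6) = (41714 + 43983)/(-8007 + ((2/9)*16)*6) = 85697/(-8007 + (32/9)*6) = 85697/(-8007 + 64/3) = 85697/(-23957/3) = 85697*(-3/23957) = -257091/23957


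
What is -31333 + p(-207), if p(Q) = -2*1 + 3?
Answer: -31332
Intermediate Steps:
p(Q) = 1 (p(Q) = -2 + 3 = 1)
-31333 + p(-207) = -31333 + 1 = -31332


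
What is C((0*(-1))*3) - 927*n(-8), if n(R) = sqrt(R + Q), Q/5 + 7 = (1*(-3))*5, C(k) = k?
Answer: -927*I*sqrt(118) ≈ -10070.0*I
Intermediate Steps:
Q = -110 (Q = -35 + 5*((1*(-3))*5) = -35 + 5*(-3*5) = -35 + 5*(-15) = -35 - 75 = -110)
n(R) = sqrt(-110 + R) (n(R) = sqrt(R - 110) = sqrt(-110 + R))
C((0*(-1))*3) - 927*n(-8) = (0*(-1))*3 - 927*sqrt(-110 - 8) = 0*3 - 927*I*sqrt(118) = 0 - 927*I*sqrt(118) = -927*I*sqrt(118)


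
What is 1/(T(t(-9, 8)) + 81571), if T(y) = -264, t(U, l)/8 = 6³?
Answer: 1/81307 ≈ 1.2299e-5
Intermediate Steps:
t(U, l) = 1728 (t(U, l) = 8*6³ = 8*216 = 1728)
1/(T(t(-9, 8)) + 81571) = 1/(-264 + 81571) = 1/81307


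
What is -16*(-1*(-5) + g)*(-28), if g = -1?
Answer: 1792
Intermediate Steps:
-16*(-1*(-5) + g)*(-28) = -16*(-1*(-5) - 1)*(-28) = -16*(5 - 1)*(-28) = -16*4*(-28) = -64*(-28) = 1792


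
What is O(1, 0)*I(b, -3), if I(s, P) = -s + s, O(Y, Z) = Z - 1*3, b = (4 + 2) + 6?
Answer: 0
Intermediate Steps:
b = 12 (b = 6 + 6 = 12)
O(Y, Z) = -3 + Z (O(Y, Z) = Z - 3 = -3 + Z)
I(s, P) = 0
O(1, 0)*I(b, -3) = (-3 + 0)*0 = -3*0 = 0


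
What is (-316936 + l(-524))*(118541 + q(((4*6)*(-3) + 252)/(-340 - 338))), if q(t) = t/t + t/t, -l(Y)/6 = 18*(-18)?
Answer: -37340096656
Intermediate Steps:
l(Y) = 1944 (l(Y) = -108*(-18) = -6*(-324) = 1944)
q(t) = 2 (q(t) = 1 + 1 = 2)
(-316936 + l(-524))*(118541 + q(((4*6)*(-3) + 252)/(-340 - 338))) = (-316936 + 1944)*(118541 + 2) = -314992*118543 = -37340096656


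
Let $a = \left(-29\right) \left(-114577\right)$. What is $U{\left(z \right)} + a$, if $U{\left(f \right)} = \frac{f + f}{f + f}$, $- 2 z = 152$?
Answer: $3322734$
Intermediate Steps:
$z = -76$ ($z = \left(- \frac{1}{2}\right) 152 = -76$)
$U{\left(f \right)} = 1$ ($U{\left(f \right)} = \frac{2 f}{2 f} = 2 f \frac{1}{2 f} = 1$)
$a = 3322733$
$U{\left(z \right)} + a = 1 + 3322733 = 3322734$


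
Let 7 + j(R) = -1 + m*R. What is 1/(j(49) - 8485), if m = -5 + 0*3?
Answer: -1/8738 ≈ -0.00011444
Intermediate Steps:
m = -5 (m = -5 + 0 = -5)
j(R) = -8 - 5*R (j(R) = -7 + (-1 - 5*R) = -8 - 5*R)
1/(j(49) - 8485) = 1/((-8 - 5*49) - 8485) = 1/((-8 - 245) - 8485) = 1/(-253 - 8485) = 1/(-8738) = -1/8738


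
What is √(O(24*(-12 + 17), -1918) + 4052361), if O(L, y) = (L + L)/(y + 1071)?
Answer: √24026446689/77 ≈ 2013.0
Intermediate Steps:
O(L, y) = 2*L/(1071 + y) (O(L, y) = (2*L)/(1071 + y) = 2*L/(1071 + y))
√(O(24*(-12 + 17), -1918) + 4052361) = √(2*(24*(-12 + 17))/(1071 - 1918) + 4052361) = √(2*(24*5)/(-847) + 4052361) = √(2*120*(-1/847) + 4052361) = √(-240/847 + 4052361) = √(3432349527/847) = √24026446689/77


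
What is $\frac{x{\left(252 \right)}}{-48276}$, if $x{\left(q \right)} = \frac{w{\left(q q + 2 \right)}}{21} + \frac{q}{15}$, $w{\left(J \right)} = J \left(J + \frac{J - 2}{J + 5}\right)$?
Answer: $- \frac{45740121912518}{11497713885} \approx -3978.2$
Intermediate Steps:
$w{\left(J \right)} = J \left(J + \frac{-2 + J}{5 + J}\right)$
$x{\left(q \right)} = \frac{q}{15} + \frac{\left(2 + q^{2}\right) \left(10 + \left(2 + q^{2}\right)^{2} + 6 q^{2}\right)}{21 \left(7 + q^{2}\right)}$ ($x{\left(q \right)} = \frac{\left(q q + 2\right) \frac{1}{5 + \left(q q + 2\right)} \left(-2 + \left(q q + 2\right)^{2} + 6 \left(q q + 2\right)\right)}{21} + \frac{q}{15} = \frac{\left(q^{2} + 2\right) \left(-2 + \left(q^{2} + 2\right)^{2} + 6 \left(q^{2} + 2\right)\right)}{5 + \left(q^{2} + 2\right)} \frac{1}{21} + q \frac{1}{15} = \frac{\left(2 + q^{2}\right) \left(-2 + \left(2 + q^{2}\right)^{2} + 6 \left(2 + q^{2}\right)\right)}{5 + \left(2 + q^{2}\right)} \frac{1}{21} + \frac{q}{15} = \frac{\left(2 + q^{2}\right) \left(-2 + \left(2 + q^{2}\right)^{2} + \left(12 + 6 q^{2}\right)\right)}{7 + q^{2}} \cdot \frac{1}{21} + \frac{q}{15} = \frac{\left(2 + q^{2}\right) \left(10 + \left(2 + q^{2}\right)^{2} + 6 q^{2}\right)}{7 + q^{2}} \cdot \frac{1}{21} + \frac{q}{15} = \frac{\left(2 + q^{2}\right) \left(10 + \left(2 + q^{2}\right)^{2} + 6 q^{2}\right)}{21 \left(7 + q^{2}\right)} + \frac{q}{15} = \frac{q}{15} + \frac{\left(2 + q^{2}\right) \left(10 + \left(2 + q^{2}\right)^{2} + 6 q^{2}\right)}{21 \left(7 + q^{2}\right)}$)
$\frac{x{\left(252 \right)}}{-48276} = \frac{\frac{1}{105} \frac{1}{7 + 252^{2}} \left(140 + 5 \cdot 252^{6} + 7 \cdot 252^{3} + 49 \cdot 252 + 60 \cdot 252^{4} + 170 \cdot 252^{2}\right)}{-48276} = \frac{140 + 5 \cdot 256096265048064 + 7 \cdot 16003008 + 12348 + 60 \cdot 4032758016 + 170 \cdot 63504}{105 \left(7 + 63504\right)} \left(- \frac{1}{48276}\right) = \frac{140 + 1280481325240320 + 112021056 + 12348 + 241965480960 + 10795680}{105 \cdot 63511} \left(- \frac{1}{48276}\right) = \frac{1}{105} \cdot \frac{1}{63511} \cdot 1280723413550504 \left(- \frac{1}{48276}\right) = \frac{182960487650072}{952665} \left(- \frac{1}{48276}\right) = - \frac{45740121912518}{11497713885}$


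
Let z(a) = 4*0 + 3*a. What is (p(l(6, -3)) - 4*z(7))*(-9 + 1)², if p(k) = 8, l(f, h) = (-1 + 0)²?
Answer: -4864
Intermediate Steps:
l(f, h) = 1 (l(f, h) = (-1)² = 1)
z(a) = 3*a (z(a) = 0 + 3*a = 3*a)
(p(l(6, -3)) - 4*z(7))*(-9 + 1)² = (8 - 12*7)*(-9 + 1)² = (8 - 4*21)*(-8)² = (8 - 84)*64 = -76*64 = -4864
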